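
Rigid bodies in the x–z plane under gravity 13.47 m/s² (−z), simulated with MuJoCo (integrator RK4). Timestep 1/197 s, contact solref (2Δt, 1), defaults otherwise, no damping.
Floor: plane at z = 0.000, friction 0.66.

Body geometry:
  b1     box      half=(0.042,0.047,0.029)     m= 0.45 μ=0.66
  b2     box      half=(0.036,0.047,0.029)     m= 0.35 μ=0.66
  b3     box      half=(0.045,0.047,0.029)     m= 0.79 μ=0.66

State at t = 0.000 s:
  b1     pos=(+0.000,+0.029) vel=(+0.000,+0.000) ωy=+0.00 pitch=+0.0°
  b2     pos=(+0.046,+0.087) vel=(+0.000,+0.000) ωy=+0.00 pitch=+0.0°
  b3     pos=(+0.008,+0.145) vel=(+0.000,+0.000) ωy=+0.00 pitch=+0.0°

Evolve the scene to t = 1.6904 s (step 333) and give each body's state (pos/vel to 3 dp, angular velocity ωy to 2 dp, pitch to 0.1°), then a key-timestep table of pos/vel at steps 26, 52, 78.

State at t = 1.6904 s:
  b1     pos=(+0.000,+0.029) vel=(+0.000,+0.000) ωy=+0.00 pitch=+0.0°
  b2     pos=(+0.081,+0.036) vel=(+0.000,+0.000) ωy=+0.00 pitch=+90.0°
  b3     pos=(-0.105,+0.029) vel=(+0.000,+0.000) ωy=+0.00 pitch=+180.0°

Key-timestep trajectory:
   step    t(s)  b1.x    b1.z    b1.vx   b1.vz   b2.x    b2.z    b2.vx   b2.vz   b3.x    b3.z    b3.vx   b3.vz 
     26  0.1320   +0.000  +0.029  +0.000  +0.000   +0.046  +0.087  +0.002  +0.000   +0.003  +0.144  -0.098  -0.024
     52  0.2640   +0.000  +0.029  +0.003  -0.002   +0.047  +0.087  +0.050  -0.010   -0.024  +0.108  -0.298  -0.754
     78  0.3959   +0.000  +0.029  +0.000  +0.000   +0.069  +0.070  +0.270  -0.488   -0.094  +0.062  -0.546  -1.028


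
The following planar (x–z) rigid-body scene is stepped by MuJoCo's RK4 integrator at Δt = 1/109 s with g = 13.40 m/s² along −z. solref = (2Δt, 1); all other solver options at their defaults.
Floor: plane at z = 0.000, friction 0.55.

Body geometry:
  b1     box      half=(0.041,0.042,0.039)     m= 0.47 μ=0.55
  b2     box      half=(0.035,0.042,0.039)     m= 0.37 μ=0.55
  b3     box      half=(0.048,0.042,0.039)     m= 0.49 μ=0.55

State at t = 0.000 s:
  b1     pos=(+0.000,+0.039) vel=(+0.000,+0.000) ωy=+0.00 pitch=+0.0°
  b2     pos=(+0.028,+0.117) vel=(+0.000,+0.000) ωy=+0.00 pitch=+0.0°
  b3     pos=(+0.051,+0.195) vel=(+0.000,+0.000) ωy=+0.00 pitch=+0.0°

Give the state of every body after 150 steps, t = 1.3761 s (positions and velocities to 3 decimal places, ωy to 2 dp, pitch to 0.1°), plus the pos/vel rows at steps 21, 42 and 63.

State at t = 1.3761 s:
  b1     pos=(+0.000,+0.039) vel=(+0.000,+0.000) ωy=+0.00 pitch=+0.0°
  b2     pos=(+0.091,+0.035) vel=(+0.000,+0.000) ωy=+0.00 pitch=+90.0°
  b3     pos=(+0.196,+0.048) vel=(+0.000,+0.000) ωy=+0.00 pitch=+90.0°

Key-timestep trajectory:
   step    t(s)  b1.x    b1.z    b1.vx   b1.vz   b2.x    b2.z    b2.vx   b2.vz   b3.x    b3.z    b3.vx   b3.vz 
     21  0.1927   +0.000  +0.039  +0.000  +0.000   +0.030  +0.117  +0.019  +0.006   +0.056  +0.194  +0.057  -0.007
     42  0.3853   +0.000  +0.039  -0.002  +0.000   +0.042  +0.119  +0.153  -0.003   +0.091  +0.184  +0.405  -0.176
     63  0.5780   +0.000  +0.039  +0.000  +0.000   +0.095  +0.031  -0.273  -0.343   +0.200  +0.042  +0.053  +0.255


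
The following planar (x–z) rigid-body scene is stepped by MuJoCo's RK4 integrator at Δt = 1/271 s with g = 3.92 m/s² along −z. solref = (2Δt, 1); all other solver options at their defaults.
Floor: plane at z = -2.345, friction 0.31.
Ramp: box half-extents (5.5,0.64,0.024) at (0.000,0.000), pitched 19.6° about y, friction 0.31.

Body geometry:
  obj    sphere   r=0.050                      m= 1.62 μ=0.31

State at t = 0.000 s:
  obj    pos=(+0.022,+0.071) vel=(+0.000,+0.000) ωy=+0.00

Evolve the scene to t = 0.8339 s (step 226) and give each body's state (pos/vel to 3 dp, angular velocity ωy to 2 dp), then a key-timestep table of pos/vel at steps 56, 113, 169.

State at t = 0.8339 s:
  obj    pos=(+0.330,-0.039) vel=(+0.738,-0.263) ωy=+15.66

Key-timestep trajectory:
   step    t(s)  obj.x    obj.z    obj.vx   obj.vz 
     56  0.2066   +0.041  +0.064  +0.183  -0.065
    113  0.4170   +0.099  +0.043  +0.369  -0.131
    169  0.6236   +0.194  +0.009  +0.552  -0.196


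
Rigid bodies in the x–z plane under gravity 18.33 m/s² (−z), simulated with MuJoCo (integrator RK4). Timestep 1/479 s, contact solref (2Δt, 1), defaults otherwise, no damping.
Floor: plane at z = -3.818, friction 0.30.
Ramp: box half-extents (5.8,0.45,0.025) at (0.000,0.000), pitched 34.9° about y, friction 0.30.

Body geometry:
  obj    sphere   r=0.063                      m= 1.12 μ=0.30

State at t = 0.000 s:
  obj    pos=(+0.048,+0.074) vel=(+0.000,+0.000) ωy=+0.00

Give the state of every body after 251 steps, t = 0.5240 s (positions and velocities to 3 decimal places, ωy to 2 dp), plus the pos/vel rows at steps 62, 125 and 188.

State at t = 0.5240 s:
  obj    pos=(+0.892,-0.515) vel=(+3.220,-2.246) ωy=+62.29

Key-timestep trajectory:
   step    t(s)  obj.x    obj.z    obj.vx   obj.vz 
     62  0.1294   +0.099  +0.038  +0.795  -0.555
    125  0.2610   +0.257  -0.072  +1.604  -1.119
    188  0.3925   +0.521  -0.256  +2.412  -1.682


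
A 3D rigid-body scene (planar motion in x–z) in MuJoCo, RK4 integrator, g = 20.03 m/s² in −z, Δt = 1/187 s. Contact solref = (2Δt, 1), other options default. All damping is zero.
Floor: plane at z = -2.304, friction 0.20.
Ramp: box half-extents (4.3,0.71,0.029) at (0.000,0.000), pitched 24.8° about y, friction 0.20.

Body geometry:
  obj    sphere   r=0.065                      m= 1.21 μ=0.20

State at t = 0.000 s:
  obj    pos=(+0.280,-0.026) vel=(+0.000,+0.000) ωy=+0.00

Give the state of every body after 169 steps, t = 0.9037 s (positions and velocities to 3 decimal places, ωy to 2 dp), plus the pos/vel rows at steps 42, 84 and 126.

State at t = 0.9037 s:
  obj    pos=(+2.505,-1.054) vel=(+4.924,-2.275) ωy=+83.42

Key-timestep trajectory:
   step    t(s)  obj.x    obj.z    obj.vx   obj.vz 
     42  0.2246   +0.418  -0.089  +1.224  -0.566
     84  0.4492   +0.830  -0.280  +2.448  -1.131
    126  0.6738   +1.517  -0.597  +3.671  -1.696


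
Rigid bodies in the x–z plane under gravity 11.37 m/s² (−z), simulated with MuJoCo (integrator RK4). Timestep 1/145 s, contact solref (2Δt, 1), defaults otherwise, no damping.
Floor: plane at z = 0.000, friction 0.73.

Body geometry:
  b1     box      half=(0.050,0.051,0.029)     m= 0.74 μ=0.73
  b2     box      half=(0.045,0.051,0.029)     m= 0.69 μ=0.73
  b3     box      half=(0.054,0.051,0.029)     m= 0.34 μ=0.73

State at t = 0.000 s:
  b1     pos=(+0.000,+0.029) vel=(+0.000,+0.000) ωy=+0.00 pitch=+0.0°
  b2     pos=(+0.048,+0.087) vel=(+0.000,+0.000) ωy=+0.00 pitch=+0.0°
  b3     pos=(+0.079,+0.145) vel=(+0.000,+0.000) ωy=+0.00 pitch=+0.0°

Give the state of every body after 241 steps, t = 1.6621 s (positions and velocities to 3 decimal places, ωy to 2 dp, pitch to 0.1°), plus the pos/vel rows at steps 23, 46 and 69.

State at t = 1.6621 s:
  b1     pos=(+0.000,+0.029) vel=(+0.000,+0.000) ωy=+0.00 pitch=+0.0°
  b2     pos=(+0.087,+0.045) vel=(+0.000,+0.000) ωy=+0.00 pitch=+90.0°
  b3     pos=(+0.263,+0.029) vel=(+0.000,+0.000) ωy=+0.00 pitch=+180.0°

Key-timestep trajectory:
   step    t(s)  b1.x    b1.z    b1.vx   b1.vz   b2.x    b2.z    b2.vx   b2.vz   b3.x    b3.z    b3.vx   b3.vz 
     23  0.1586   +0.000  +0.029  -0.001  +0.000   +0.058  +0.086  +0.153  -0.041   +0.107  +0.130  +0.394  -0.304
     46  0.3172   +0.000  +0.029  +0.000  +0.000   +0.089  +0.044  -0.053  +0.076   +0.185  +0.056  +0.391  +0.206
     69  0.4759   +0.000  +0.029  +0.000  +0.000   +0.087  +0.045  +0.000  +0.000   +0.247  +0.046  +0.482  -0.396


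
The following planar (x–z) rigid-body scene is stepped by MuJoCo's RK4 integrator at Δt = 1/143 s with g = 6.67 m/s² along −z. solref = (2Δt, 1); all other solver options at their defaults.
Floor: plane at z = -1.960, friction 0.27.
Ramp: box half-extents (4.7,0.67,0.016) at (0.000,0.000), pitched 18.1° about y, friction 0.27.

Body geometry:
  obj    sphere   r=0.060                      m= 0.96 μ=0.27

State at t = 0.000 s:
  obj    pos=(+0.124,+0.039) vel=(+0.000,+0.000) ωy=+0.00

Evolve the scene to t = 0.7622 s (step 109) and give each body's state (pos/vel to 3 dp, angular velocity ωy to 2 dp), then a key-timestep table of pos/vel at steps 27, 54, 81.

State at t = 0.7622 s:
  obj    pos=(+0.533,-0.094) vel=(+1.072,-0.351) ωy=+18.80

Key-timestep trajectory:
   step    t(s)  obj.x    obj.z    obj.vx   obj.vz 
     27  0.1888   +0.149  +0.031  +0.266  -0.087
     54  0.3776   +0.224  +0.007  +0.531  -0.174
     81  0.5664   +0.350  -0.034  +0.797  -0.260


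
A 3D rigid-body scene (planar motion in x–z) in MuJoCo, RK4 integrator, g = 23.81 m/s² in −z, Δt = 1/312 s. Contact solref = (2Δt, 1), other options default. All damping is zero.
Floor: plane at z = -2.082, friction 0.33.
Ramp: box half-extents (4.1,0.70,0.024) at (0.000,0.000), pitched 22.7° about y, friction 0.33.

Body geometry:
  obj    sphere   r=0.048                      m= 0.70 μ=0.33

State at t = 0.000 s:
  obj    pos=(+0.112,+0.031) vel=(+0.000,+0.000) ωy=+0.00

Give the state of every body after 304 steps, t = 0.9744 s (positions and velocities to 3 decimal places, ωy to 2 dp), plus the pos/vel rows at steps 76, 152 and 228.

State at t = 0.9744 s:
  obj    pos=(+2.986,-1.171) vel=(+5.900,-2.468) ωy=+133.21

Key-timestep trajectory:
   step    t(s)  obj.x    obj.z    obj.vx   obj.vz 
     76  0.2436   +0.292  -0.044  +1.475  -0.617
    152  0.4872   +0.831  -0.269  +2.950  -1.234
    228  0.7308   +1.729  -0.645  +4.425  -1.851


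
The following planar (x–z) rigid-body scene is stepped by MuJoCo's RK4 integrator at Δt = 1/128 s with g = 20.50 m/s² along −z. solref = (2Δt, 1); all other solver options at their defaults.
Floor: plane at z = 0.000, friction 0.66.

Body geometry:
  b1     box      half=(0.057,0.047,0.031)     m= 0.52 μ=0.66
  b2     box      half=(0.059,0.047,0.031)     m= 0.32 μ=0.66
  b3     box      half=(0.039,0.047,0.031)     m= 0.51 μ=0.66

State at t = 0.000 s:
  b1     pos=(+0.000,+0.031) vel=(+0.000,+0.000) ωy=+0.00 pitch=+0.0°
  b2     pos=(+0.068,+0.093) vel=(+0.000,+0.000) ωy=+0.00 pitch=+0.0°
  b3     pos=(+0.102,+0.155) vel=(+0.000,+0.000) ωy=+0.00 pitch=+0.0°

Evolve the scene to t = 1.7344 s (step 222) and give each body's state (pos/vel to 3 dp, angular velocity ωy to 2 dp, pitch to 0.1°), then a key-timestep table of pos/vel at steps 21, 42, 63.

State at t = 1.7344 s:
  b1     pos=(+0.000,+0.031) vel=(+0.000,+0.000) ωy=+0.00 pitch=+0.0°
  b2     pos=(+0.123,+0.059) vel=(+0.000,+0.000) ωy=+0.00 pitch=+90.0°
  b3     pos=(+0.198,+0.039) vel=(+0.000,+0.000) ωy=+0.00 pitch=+90.0°

Key-timestep trajectory:
   step    t(s)  b1.x    b1.z    b1.vx   b1.vz   b2.x    b2.z    b2.vx   b2.vz   b3.x    b3.z    b3.vx   b3.vz 
     21  0.1641   +0.000  +0.031  +0.000  +0.000   +0.101  +0.063  +0.462  +0.033   +0.184  +0.038  +0.906  -0.594
     42  0.3281   +0.000  +0.031  +0.000  +0.000   +0.140  +0.065  -0.062  -0.013   +0.222  +0.049  -0.048  -0.008
     63  0.4922   +0.000  +0.031  +0.000  +0.000   +0.120  +0.060  +0.196  -0.085   +0.198  +0.038  +0.035  +0.007


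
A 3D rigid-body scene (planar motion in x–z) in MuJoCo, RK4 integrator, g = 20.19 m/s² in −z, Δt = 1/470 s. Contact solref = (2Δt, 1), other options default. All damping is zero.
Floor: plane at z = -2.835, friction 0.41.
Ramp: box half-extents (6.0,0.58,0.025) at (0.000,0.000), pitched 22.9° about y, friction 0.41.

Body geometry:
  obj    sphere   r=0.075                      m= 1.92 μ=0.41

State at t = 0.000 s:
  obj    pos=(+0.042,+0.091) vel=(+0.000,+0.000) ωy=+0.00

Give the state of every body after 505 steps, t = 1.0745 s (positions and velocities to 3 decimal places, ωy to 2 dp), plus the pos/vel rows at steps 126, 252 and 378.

State at t = 1.0745 s:
  obj    pos=(+3.026,-1.170) vel=(+5.554,-2.346) ωy=+80.39

Key-timestep trajectory:
   step    t(s)  obj.x    obj.z    obj.vx   obj.vz 
    126  0.2681   +0.228  +0.012  +1.386  -0.585
    252  0.5362   +0.785  -0.223  +2.772  -1.171
    378  0.8043   +1.714  -0.615  +4.158  -1.756


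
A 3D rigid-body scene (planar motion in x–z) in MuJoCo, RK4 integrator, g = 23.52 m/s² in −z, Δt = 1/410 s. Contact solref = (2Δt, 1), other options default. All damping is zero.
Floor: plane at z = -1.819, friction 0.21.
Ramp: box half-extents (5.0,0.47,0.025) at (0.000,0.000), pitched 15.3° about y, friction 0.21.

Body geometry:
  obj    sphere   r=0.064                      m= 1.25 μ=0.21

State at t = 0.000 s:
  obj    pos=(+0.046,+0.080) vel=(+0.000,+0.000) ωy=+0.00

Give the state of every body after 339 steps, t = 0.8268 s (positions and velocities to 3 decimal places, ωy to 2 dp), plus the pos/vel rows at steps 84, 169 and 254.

State at t = 0.8268 s:
  obj    pos=(+1.508,-0.320) vel=(+3.536,-0.967) ωy=+57.27

Key-timestep trajectory:
   step    t(s)  obj.x    obj.z    obj.vx   obj.vz 
     84  0.2049   +0.136  +0.055  +0.876  -0.240
    169  0.4122   +0.409  -0.020  +1.763  -0.482
    254  0.6195   +0.867  -0.145  +2.649  -0.725


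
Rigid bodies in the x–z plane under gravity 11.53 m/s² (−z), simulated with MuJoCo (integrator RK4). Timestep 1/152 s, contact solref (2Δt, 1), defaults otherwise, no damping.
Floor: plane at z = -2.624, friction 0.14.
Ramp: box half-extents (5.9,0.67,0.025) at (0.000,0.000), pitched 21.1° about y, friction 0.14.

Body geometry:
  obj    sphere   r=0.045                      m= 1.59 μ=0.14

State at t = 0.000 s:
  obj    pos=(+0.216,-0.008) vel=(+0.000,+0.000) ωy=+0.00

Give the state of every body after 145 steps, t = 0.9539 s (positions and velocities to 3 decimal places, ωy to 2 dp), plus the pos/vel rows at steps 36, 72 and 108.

State at t = 0.9539 s:
  obj    pos=(+1.475,-0.494) vel=(+2.639,-1.018) ωy=+62.82

Key-timestep trajectory:
   step    t(s)  obj.x    obj.z    obj.vx   obj.vz 
     36  0.2368   +0.294  -0.038  +0.655  -0.253
     72  0.4737   +0.526  -0.128  +1.310  -0.506
    108  0.7105   +0.914  -0.278  +1.966  -0.758


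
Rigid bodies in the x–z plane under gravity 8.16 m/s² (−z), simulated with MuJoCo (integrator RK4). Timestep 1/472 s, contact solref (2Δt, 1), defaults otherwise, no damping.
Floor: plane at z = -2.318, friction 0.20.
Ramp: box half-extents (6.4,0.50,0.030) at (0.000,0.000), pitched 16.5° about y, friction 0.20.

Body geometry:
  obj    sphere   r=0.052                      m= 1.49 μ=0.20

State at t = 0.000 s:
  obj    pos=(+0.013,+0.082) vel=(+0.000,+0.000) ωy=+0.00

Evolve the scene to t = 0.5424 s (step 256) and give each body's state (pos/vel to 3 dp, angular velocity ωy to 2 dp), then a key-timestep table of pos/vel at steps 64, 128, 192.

State at t = 0.5424 s:
  obj    pos=(+0.246,+0.013) vel=(+0.861,-0.255) ωy=+17.26

Key-timestep trajectory:
   step    t(s)  obj.x    obj.z    obj.vx   obj.vz 
     64  0.1356   +0.028  +0.077  +0.215  -0.064
    128  0.2712   +0.071  +0.064  +0.430  -0.128
    192  0.4068   +0.144  +0.043  +0.646  -0.191


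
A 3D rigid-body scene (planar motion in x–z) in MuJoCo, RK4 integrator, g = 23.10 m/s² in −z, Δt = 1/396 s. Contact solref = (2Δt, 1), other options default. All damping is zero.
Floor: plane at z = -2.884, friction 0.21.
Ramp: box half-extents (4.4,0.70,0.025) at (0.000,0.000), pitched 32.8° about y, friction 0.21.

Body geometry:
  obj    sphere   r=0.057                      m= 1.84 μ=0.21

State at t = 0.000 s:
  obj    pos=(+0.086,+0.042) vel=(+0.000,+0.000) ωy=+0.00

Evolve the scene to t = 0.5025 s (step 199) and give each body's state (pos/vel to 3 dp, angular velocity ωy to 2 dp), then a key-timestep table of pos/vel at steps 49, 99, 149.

State at t = 0.5025 s:
  obj    pos=(+1.035,-0.569) vel=(+3.776,-2.433) ωy=+78.78

Key-timestep trajectory:
   step    t(s)  obj.x    obj.z    obj.vx   obj.vz 
     49  0.1237   +0.144  +0.005  +0.930  -0.599
     99  0.2500   +0.321  -0.109  +1.879  -1.211
    149  0.3763   +0.618  -0.301  +2.827  -1.822


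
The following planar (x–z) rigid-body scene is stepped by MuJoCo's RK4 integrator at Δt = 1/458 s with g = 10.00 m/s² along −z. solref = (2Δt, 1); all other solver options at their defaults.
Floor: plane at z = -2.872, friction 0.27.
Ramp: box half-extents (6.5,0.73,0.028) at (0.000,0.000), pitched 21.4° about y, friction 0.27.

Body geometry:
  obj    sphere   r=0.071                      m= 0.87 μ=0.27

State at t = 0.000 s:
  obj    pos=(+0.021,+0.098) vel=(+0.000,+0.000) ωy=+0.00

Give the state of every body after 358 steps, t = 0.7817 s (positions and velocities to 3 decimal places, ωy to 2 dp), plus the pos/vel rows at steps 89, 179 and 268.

State at t = 0.7817 s:
  obj    pos=(+0.762,-0.192) vel=(+1.897,-0.743) ωy=+28.69

Key-timestep trajectory:
   step    t(s)  obj.x    obj.z    obj.vx   obj.vz 
     89  0.1943   +0.067  +0.080  +0.472  -0.185
    179  0.3908   +0.206  +0.025  +0.948  -0.372
    268  0.5852   +0.437  -0.065  +1.420  -0.556


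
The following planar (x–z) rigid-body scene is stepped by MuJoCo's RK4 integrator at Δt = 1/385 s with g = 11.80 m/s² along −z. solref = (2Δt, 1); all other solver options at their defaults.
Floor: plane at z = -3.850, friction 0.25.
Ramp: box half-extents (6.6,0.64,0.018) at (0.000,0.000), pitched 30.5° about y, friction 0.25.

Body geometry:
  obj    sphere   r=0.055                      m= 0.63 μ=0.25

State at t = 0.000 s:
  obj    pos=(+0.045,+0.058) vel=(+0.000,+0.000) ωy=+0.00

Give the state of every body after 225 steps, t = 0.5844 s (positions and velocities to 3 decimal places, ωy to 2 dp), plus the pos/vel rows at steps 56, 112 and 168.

State at t = 0.5844 s:
  obj    pos=(+0.675,-0.313) vel=(+2.154,-1.269) ωy=+45.44

Key-timestep trajectory:
   step    t(s)  obj.x    obj.z    obj.vx   obj.vz 
     56  0.1455   +0.084  +0.035  +0.536  -0.316
    112  0.2909   +0.201  -0.034  +1.072  -0.632
    168  0.4364   +0.396  -0.149  +1.609  -0.948


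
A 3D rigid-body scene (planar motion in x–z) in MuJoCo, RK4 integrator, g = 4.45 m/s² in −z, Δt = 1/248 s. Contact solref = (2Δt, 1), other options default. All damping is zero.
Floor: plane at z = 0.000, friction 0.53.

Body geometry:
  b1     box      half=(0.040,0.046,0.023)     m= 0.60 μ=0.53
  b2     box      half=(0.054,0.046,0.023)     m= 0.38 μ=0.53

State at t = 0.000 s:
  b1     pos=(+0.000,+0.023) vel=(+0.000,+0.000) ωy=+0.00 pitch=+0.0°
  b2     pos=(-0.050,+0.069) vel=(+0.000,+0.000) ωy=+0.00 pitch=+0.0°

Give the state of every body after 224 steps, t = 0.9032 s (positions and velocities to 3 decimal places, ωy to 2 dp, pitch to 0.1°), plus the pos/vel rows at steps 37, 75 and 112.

State at t = 0.9032 s:
  b1     pos=(+0.000,+0.023) vel=(+0.000,+0.000) ωy=+0.00 pitch=+0.0°
  b2     pos=(-0.064,+0.055) vel=(+0.000,+0.000) ωy=+0.00 pitch=-45.3°

Key-timestep trajectory:
   step    t(s)  b1.x    b1.z    b1.vx   b1.vz   b2.x    b2.z    b2.vx   b2.vz 
     37  0.1492   +0.000  +0.023  +0.000  +0.000   -0.057  +0.065  -0.087  -0.074
     75  0.3024   +0.000  +0.023  +0.000  +0.000   -0.070  +0.057  -0.042  +0.012
    112  0.4516   +0.000  +0.023  +0.000  +0.000   -0.067  +0.056  +0.081  -0.026


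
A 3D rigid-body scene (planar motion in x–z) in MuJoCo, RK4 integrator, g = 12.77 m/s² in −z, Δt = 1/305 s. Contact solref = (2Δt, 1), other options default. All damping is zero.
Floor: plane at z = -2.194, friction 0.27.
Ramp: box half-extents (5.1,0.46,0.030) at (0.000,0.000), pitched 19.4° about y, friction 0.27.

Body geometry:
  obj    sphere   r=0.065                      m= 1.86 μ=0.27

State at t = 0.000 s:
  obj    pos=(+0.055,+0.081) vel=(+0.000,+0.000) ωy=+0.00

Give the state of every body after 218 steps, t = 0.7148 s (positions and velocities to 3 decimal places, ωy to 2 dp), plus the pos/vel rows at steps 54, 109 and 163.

State at t = 0.7148 s:
  obj    pos=(+0.785,-0.176) vel=(+2.043,-0.719) ωy=+33.31

Key-timestep trajectory:
   step    t(s)  obj.x    obj.z    obj.vx   obj.vz 
     54  0.1770   +0.100  +0.066  +0.506  -0.178
    109  0.3574   +0.238  +0.017  +1.021  -0.360
    163  0.5344   +0.463  -0.062  +1.527  -0.538


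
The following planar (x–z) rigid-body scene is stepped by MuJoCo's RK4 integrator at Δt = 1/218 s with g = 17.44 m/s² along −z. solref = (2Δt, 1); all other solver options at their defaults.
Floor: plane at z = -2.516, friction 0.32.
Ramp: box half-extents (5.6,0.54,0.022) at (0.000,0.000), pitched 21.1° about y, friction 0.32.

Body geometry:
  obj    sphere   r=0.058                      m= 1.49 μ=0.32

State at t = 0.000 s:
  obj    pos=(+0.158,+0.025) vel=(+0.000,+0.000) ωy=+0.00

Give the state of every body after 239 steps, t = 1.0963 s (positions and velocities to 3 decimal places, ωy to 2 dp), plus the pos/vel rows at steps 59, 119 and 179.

State at t = 1.0963 s:
  obj    pos=(+2.672,-0.945) vel=(+4.587,-1.770) ωy=+84.76

Key-timestep trajectory:
   step    t(s)  obj.x    obj.z    obj.vx   obj.vz 
     59  0.2706   +0.311  -0.034  +1.132  -0.437
    119  0.5459   +0.781  -0.216  +2.284  -0.881
    179  0.8211   +1.568  -0.519  +3.435  -1.326


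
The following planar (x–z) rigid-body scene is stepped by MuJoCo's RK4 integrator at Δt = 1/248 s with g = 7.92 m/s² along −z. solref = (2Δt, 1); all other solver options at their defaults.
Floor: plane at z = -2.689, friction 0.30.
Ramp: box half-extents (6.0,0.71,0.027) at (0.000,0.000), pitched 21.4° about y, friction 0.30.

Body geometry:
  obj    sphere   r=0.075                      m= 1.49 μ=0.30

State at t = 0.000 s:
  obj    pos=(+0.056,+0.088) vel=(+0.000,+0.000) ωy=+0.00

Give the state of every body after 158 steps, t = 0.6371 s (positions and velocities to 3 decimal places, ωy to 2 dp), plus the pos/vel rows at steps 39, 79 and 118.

State at t = 0.6371 s:
  obj    pos=(+0.446,-0.065) vel=(+1.224,-0.480) ωy=+17.53

Key-timestep trajectory:
   step    t(s)  obj.x    obj.z    obj.vx   obj.vz 
     39  0.1573   +0.080  +0.078  +0.302  -0.118
     79  0.3185   +0.153  +0.049  +0.612  -0.240
    118  0.4758   +0.274  +0.002  +0.914  -0.358


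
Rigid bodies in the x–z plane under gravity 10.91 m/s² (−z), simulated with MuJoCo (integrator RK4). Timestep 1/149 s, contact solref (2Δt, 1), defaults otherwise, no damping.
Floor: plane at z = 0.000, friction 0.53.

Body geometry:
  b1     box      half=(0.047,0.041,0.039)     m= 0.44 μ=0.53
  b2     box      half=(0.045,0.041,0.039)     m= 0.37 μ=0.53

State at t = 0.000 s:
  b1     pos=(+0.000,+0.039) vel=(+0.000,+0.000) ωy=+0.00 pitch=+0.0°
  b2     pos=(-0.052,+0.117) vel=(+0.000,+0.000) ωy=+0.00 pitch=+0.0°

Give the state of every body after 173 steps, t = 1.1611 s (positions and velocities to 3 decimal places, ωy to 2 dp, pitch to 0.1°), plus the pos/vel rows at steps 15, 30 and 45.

State at t = 1.1611 s:
  b1     pos=(+0.000,+0.039) vel=(+0.000,+0.000) ωy=+0.00 pitch=+0.0°
  b2     pos=(-0.099,+0.045) vel=(+0.000,+0.000) ωy=+0.00 pitch=-90.0°

Key-timestep trajectory:
   step    t(s)  b1.x    b1.z    b1.vx   b1.vz   b2.x    b2.z    b2.vx   b2.vz 
     15  0.1007   +0.000  +0.039  +0.000  +0.000   -0.056  +0.116  -0.098  -0.023
     30  0.2013   +0.000  +0.039  +0.000  +0.000   -0.075  +0.106  -0.272  -0.275
     45  0.3020   +0.000  +0.039  +0.000  +0.000   -0.102  +0.040  +0.024  -0.016


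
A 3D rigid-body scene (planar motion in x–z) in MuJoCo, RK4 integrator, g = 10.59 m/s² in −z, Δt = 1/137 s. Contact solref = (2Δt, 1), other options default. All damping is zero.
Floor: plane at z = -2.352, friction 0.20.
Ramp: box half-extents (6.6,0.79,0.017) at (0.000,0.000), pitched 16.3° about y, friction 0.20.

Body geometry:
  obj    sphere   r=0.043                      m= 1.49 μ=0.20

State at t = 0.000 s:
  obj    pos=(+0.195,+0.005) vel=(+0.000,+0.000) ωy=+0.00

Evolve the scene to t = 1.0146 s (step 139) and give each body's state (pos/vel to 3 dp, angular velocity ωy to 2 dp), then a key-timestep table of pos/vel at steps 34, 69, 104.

State at t = 1.0146 s:
  obj    pos=(+1.244,-0.301) vel=(+2.067,-0.605) ωy=+50.08

Key-timestep trajectory:
   step    t(s)  obj.x    obj.z    obj.vx   obj.vz 
     34  0.2482   +0.258  -0.013  +0.506  -0.148
     69  0.5036   +0.454  -0.070  +1.026  -0.300
    104  0.7591   +0.782  -0.166  +1.547  -0.452


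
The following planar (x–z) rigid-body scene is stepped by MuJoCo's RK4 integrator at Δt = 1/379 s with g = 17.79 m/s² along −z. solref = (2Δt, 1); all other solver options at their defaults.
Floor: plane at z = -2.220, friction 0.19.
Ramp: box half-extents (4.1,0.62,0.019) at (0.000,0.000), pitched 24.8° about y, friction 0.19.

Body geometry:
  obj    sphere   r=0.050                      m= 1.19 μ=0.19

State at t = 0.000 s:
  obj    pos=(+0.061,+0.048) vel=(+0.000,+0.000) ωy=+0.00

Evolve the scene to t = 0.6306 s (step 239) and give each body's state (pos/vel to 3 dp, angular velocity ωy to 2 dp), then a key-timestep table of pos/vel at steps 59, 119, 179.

State at t = 0.6306 s:
  obj    pos=(+1.023,-0.397) vel=(+3.051,-1.410) ωy=+67.21

Key-timestep trajectory:
   step    t(s)  obj.x    obj.z    obj.vx   obj.vz 
     59  0.1557   +0.120  +0.021  +0.753  -0.348
    119  0.3140   +0.300  -0.062  +1.519  -0.702
    179  0.4723   +0.601  -0.202  +2.285  -1.056


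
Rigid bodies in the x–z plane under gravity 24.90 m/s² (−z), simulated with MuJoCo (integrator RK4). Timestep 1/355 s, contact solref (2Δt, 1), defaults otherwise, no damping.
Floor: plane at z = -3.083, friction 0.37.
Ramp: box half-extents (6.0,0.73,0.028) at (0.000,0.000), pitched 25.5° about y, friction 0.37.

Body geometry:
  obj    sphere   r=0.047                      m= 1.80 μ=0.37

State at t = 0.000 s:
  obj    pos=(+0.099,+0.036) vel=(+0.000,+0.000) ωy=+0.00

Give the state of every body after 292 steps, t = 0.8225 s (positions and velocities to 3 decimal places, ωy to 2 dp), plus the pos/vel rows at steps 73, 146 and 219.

State at t = 0.8225 s:
  obj    pos=(+2.437,-1.079) vel=(+5.685,-2.711) ωy=+133.99

Key-timestep trajectory:
   step    t(s)  obj.x    obj.z    obj.vx   obj.vz 
     73  0.2056   +0.245  -0.034  +1.421  -0.678
    146  0.4113   +0.684  -0.243  +2.842  -1.356
    219  0.6169   +1.414  -0.591  +4.263  -2.034


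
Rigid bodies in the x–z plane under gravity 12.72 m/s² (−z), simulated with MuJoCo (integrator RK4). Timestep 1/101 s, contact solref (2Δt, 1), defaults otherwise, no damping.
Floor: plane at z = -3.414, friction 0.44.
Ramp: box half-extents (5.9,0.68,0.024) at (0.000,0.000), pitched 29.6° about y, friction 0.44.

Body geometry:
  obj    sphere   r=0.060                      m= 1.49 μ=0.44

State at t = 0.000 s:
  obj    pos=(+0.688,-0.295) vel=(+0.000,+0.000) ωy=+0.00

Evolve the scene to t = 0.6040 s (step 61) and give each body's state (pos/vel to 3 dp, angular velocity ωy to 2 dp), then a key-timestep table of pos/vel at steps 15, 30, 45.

State at t = 0.6040 s:
  obj    pos=(+1.400,-0.699) vel=(+2.356,-1.339) ωy=+45.15

Key-timestep trajectory:
   step    t(s)  obj.x    obj.z    obj.vx   obj.vz 
     15  0.1485   +0.731  -0.319  +0.580  -0.329
     30  0.2970   +0.860  -0.392  +1.159  -0.658
     45  0.4455   +1.076  -0.515  +1.738  -0.988


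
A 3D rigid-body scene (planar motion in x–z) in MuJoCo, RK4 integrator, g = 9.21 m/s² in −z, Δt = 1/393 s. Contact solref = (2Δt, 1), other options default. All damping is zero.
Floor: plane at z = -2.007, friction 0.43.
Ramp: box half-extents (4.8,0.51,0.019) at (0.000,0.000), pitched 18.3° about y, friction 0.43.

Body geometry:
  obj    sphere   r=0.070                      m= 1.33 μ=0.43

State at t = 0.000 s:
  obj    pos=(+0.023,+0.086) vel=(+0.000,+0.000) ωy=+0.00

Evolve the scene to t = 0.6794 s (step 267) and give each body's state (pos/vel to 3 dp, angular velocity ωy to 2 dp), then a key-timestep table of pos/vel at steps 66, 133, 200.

State at t = 0.6794 s:
  obj    pos=(+0.476,-0.064) vel=(+1.332,-0.441) ωy=+20.05

Key-timestep trajectory:
   step    t(s)  obj.x    obj.z    obj.vx   obj.vz 
     66  0.1679   +0.051  +0.077  +0.329  -0.109
    133  0.3384   +0.135  +0.049  +0.664  -0.220
    200  0.5089   +0.277  +0.002  +0.998  -0.330


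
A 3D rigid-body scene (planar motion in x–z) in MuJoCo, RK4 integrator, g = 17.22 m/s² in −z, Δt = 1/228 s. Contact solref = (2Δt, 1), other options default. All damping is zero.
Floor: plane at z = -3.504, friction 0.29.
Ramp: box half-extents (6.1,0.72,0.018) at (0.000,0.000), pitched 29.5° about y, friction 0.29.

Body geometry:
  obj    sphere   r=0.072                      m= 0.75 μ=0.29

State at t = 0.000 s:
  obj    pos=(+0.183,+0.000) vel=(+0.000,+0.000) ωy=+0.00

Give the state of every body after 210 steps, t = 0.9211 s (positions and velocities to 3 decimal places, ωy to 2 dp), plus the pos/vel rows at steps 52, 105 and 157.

State at t = 0.9211 s:
  obj    pos=(+2.419,-1.265) vel=(+4.856,-2.747) ωy=+77.47

Key-timestep trajectory:
   step    t(s)  obj.x    obj.z    obj.vx   obj.vz 
     52  0.2281   +0.320  -0.078  +1.203  -0.680
    105  0.4605   +0.742  -0.316  +2.428  -1.374
    157  0.6886   +1.433  -0.707  +3.630  -2.054


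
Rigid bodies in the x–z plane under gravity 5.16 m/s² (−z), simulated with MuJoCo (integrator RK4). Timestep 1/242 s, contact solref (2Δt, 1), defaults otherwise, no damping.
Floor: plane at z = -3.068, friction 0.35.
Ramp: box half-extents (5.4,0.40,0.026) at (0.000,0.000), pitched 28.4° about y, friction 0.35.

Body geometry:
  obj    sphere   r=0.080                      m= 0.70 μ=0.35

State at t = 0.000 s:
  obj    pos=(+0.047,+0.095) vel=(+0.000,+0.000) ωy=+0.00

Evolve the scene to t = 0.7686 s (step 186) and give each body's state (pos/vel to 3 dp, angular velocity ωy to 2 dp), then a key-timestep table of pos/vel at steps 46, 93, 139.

State at t = 0.7686 s:
  obj    pos=(+0.503,-0.151) vel=(+1.185,-0.641) ωy=+16.84

Key-timestep trajectory:
   step    t(s)  obj.x    obj.z    obj.vx   obj.vz 
     46  0.1901   +0.075  +0.080  +0.293  -0.159
     93  0.3843   +0.161  +0.033  +0.593  -0.320
    139  0.5744   +0.301  -0.042  +0.886  -0.479


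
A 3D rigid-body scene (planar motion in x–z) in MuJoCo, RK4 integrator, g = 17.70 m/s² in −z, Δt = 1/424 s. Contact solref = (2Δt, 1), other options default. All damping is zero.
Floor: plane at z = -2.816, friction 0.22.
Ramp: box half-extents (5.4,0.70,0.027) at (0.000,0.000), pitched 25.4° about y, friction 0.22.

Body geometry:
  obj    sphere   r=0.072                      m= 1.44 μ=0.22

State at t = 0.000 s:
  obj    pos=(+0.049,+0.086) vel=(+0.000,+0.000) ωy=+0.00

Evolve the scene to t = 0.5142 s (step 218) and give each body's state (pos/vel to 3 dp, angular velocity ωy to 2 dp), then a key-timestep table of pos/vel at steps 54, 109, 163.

State at t = 0.5142 s:
  obj    pos=(+0.697,-0.221) vel=(+2.519,-1.196) ωy=+38.72

Key-timestep trajectory:
   step    t(s)  obj.x    obj.z    obj.vx   obj.vz 
     54  0.1274   +0.089  +0.067  +0.624  -0.296
    109  0.2571   +0.211  +0.009  +1.260  -0.598
    163  0.3844   +0.411  -0.086  +1.883  -0.894


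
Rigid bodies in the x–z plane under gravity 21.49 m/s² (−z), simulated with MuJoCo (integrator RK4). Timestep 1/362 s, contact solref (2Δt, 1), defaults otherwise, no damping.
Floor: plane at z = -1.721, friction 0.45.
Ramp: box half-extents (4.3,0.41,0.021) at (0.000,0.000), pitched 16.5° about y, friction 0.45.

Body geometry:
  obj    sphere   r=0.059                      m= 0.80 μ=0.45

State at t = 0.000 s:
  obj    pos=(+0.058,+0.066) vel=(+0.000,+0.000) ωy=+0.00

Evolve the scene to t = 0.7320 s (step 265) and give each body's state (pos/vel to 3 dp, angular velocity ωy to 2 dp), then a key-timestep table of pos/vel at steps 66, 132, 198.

State at t = 0.7320 s:
  obj    pos=(+1.178,-0.266) vel=(+3.060,-0.906) ωy=+54.09

Key-timestep trajectory:
   step    t(s)  obj.x    obj.z    obj.vx   obj.vz 
     66  0.1823   +0.128  +0.046  +0.762  -0.226
    132  0.3646   +0.336  -0.016  +1.524  -0.452
    198  0.5470   +0.683  -0.119  +2.286  -0.677


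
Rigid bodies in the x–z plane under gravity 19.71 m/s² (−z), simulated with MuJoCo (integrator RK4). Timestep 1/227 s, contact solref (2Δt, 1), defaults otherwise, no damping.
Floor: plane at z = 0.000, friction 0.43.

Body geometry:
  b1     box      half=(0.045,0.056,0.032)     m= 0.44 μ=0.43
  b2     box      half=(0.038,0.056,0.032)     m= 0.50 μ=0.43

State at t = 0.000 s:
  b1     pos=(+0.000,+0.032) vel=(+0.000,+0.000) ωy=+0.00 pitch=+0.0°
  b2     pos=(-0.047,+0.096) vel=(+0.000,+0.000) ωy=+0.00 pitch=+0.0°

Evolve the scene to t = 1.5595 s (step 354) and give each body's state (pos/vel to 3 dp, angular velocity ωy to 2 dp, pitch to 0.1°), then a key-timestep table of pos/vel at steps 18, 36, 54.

State at t = 1.5595 s:
  b1     pos=(+0.000,+0.032) vel=(+0.000,+0.000) ωy=+0.00 pitch=+0.0°
  b2     pos=(-0.088,+0.038) vel=(+0.000,+0.000) ωy=+0.00 pitch=-90.0°

Key-timestep trajectory:
   step    t(s)  b1.x    b1.z    b1.vx   b1.vz   b2.x    b2.z    b2.vx   b2.vz 
     18  0.0793   +0.000  +0.032  +0.000  +0.000   -0.050  +0.096  -0.075  -0.010
     36  0.1586   +0.000  +0.032  +0.001  +0.000   -0.063  +0.091  -0.290  -0.178
     54  0.2379   +0.000  +0.032  +0.000  +0.000   -0.090  +0.034  -0.086  -0.298


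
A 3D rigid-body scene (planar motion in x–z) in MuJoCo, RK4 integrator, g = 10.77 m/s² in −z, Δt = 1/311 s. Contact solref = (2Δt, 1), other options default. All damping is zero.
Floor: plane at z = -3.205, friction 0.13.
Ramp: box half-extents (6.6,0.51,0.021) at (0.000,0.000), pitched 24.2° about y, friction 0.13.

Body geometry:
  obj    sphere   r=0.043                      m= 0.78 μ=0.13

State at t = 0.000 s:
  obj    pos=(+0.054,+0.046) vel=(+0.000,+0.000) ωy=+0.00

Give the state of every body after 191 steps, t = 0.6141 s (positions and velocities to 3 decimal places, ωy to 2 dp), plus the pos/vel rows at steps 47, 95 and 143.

State at t = 0.6141 s:
  obj    pos=(+0.597,-0.198) vel=(+1.767,-0.794) ωy=+45.02

Key-timestep trajectory:
   step    t(s)  obj.x    obj.z    obj.vx   obj.vz 
     47  0.1511   +0.087  +0.031  +0.435  -0.195
     95  0.3055   +0.188  -0.014  +0.879  -0.395
    143  0.4598   +0.358  -0.091  +1.323  -0.594


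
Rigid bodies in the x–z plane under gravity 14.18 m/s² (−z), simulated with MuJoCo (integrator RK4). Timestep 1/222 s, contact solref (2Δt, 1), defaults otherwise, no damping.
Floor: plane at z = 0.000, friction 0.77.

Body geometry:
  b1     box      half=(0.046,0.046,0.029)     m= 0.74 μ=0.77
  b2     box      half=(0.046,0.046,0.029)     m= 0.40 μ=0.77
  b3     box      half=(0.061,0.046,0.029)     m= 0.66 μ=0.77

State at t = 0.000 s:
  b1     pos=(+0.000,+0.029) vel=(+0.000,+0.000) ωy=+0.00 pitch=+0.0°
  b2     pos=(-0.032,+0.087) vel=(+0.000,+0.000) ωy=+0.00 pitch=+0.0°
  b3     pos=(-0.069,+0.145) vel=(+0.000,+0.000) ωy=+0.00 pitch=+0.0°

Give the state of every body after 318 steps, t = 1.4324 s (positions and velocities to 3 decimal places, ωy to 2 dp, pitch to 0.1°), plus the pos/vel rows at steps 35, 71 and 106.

State at t = 1.4324 s:
  b1     pos=(+0.000,+0.029) vel=(+0.000,+0.000) ωy=+0.00 pitch=+0.0°
  b2     pos=(-0.080,+0.046) vel=(+0.000,+0.000) ωy=+0.00 pitch=-90.0°
  b3     pos=(-0.264,+0.029) vel=(+0.000,+0.000) ωy=+0.00 pitch=+180.0°

Key-timestep trajectory:
   step    t(s)  b1.x    b1.z    b1.vx   b1.vz   b2.x    b2.z    b2.vx   b2.vz   b3.x    b3.z    b3.vx   b3.vz 
     35  0.1577   +0.000  +0.029  +0.001  +0.000   -0.041  +0.090  -0.161  +0.024   -0.095  +0.133  -0.384  -0.239
     71  0.3198   +0.000  +0.029  +0.000  +0.000   -0.083  +0.044  +0.152  +0.124   -0.176  +0.062  -0.374  +0.183
    106  0.4775   +0.000  +0.029  +0.000  +0.000   -0.080  +0.046  +0.000  +0.000   -0.225  +0.063  -0.380  -0.155


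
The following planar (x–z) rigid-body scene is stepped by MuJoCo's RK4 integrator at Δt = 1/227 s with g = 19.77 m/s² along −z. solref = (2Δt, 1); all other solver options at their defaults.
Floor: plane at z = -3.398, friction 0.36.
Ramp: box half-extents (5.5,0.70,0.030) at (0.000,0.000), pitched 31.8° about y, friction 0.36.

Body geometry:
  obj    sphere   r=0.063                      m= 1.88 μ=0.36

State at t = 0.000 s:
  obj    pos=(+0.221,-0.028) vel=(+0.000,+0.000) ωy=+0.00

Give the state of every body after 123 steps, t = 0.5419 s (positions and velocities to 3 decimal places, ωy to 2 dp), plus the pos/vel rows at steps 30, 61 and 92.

State at t = 0.5419 s:
  obj    pos=(+1.150,-0.603) vel=(+3.427,-2.125) ωy=+63.98

Key-timestep trajectory:
   step    t(s)  obj.x    obj.z    obj.vx   obj.vz 
     30  0.1322   +0.276  -0.062  +0.836  -0.518
     61  0.2687   +0.450  -0.169  +1.700  -1.054
     92  0.4053   +0.741  -0.350  +2.563  -1.589


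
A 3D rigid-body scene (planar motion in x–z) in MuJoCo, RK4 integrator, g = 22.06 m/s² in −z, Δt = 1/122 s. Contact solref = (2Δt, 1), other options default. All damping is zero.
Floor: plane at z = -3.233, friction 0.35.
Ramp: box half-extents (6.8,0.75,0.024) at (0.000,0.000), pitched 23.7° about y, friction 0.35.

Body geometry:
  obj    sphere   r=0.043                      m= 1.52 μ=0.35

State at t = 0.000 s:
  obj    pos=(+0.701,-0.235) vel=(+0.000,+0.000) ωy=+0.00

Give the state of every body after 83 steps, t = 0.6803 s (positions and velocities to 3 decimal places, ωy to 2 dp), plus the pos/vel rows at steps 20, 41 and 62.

State at t = 0.6803 s:
  obj    pos=(+2.043,-0.824) vel=(+3.945,-1.732) ωy=+100.18

Key-timestep trajectory:
   step    t(s)  obj.x    obj.z    obj.vx   obj.vz 
     20  0.1639   +0.779  -0.269  +0.951  -0.417
     41  0.3361   +1.029  -0.378  +1.949  -0.855
     62  0.5082   +1.450  -0.563  +2.947  -1.294


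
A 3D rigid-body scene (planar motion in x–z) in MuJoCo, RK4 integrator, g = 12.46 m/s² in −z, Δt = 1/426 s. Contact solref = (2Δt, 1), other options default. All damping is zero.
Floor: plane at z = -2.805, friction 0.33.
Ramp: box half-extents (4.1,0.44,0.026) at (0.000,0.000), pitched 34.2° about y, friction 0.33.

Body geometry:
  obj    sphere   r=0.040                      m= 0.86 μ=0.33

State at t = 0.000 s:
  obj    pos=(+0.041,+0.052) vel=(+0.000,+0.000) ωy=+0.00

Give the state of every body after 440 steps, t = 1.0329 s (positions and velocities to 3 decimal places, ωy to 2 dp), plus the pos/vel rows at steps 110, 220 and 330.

State at t = 1.0329 s:
  obj    pos=(+2.248,-1.448) vel=(+4.274,-2.904) ωy=+129.16

Key-timestep trajectory:
   step    t(s)  obj.x    obj.z    obj.vx   obj.vz 
    110  0.2582   +0.179  -0.042  +1.069  -0.726
    220  0.5164   +0.593  -0.323  +2.137  -1.452
    330  0.7746   +1.283  -0.792  +3.205  -2.178


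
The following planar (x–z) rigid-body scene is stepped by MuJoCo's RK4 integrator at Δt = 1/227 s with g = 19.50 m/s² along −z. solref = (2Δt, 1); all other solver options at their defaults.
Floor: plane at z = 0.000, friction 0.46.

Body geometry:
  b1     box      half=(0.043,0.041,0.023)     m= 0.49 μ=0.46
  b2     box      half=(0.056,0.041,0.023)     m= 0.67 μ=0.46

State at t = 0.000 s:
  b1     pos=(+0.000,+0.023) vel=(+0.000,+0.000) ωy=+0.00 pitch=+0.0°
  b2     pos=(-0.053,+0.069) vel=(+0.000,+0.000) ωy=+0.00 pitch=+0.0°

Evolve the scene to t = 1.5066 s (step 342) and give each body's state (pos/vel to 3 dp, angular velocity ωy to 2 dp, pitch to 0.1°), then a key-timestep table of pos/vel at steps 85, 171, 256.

State at t = 1.5066 s:
  b1     pos=(+0.002,+0.023) vel=(+0.001,+0.000) ωy=+0.00 pitch=+0.0°
  b2     pos=(-0.065,+0.055) vel=(+0.000,-0.001) ωy=+0.02 pitch=-43.2°

Key-timestep trajectory:
   step    t(s)  b1.x    b1.z    b1.vx   b1.vz   b2.x    b2.z    b2.vx   b2.vz 
     85  0.3744   +0.001  +0.023  +0.001  +0.000   -0.065  +0.056  +0.000  -0.001
    171  0.7533   +0.001  +0.023  +0.001  +0.000   -0.065  +0.055  +0.000  -0.001
    256  1.1278   +0.001  +0.023  +0.001  +0.000   -0.065  +0.055  +0.000  -0.001


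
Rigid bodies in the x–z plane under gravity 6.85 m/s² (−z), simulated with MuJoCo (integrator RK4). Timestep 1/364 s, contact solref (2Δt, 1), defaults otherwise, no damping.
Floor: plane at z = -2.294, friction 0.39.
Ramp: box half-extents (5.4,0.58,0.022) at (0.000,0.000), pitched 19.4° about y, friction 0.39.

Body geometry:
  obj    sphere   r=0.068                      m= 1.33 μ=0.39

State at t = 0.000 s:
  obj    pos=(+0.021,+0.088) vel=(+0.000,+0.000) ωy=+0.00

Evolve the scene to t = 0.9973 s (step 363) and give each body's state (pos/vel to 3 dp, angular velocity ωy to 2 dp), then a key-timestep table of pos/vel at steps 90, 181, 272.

State at t = 0.9973 s:
  obj    pos=(+0.783,-0.180) vel=(+1.529,-0.538) ωy=+23.83

Key-timestep trajectory:
   step    t(s)  obj.x    obj.z    obj.vx   obj.vz 
     90  0.2473   +0.068  +0.072  +0.379  -0.133
    181  0.4973   +0.211  +0.021  +0.762  -0.268
    272  0.7473   +0.449  -0.063  +1.146  -0.403
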